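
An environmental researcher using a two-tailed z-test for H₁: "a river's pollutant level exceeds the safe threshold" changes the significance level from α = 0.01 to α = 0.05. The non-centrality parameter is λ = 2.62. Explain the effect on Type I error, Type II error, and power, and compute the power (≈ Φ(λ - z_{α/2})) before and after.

Increasing α from 0.01 to 0.05:
• Type I error rate increases (α is the Type I rate by definition).
• Critical value moves from z_{α/2} = 2.576 to 1.96, so power = Φ(λ - z_{α/2}) goes from Φ(2.62 - 2.576) = 0.518 to Φ(2.62 - 1.96) = 0.745.
• Type II error rate β = 1 - power therefore decreases (0.482 → 0.255).
Appropriate when false negatives are costly — here, allowing unsafe pollution to continue.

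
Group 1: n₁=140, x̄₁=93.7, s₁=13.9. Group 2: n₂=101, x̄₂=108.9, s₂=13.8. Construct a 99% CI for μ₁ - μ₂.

Difference = -15.2. SE = √(13.9²/140 + 13.8²/101) = 1.807. CI = (-19.86, -10.54)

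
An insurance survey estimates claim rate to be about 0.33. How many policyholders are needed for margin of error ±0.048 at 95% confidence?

n = z²p(1-p)/E² = 1.96²×0.33×0.67/0.048² = 368.7 → n = 369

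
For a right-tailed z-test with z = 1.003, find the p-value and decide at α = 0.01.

p = P(Z > 1.003) = 1 - Φ(1.003) ≈ 0.1579. Since p ≥ 0.01, fail to reject H₀ (not significant) at α = 0.01.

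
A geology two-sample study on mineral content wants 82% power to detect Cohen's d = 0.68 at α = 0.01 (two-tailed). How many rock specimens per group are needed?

z_{α/2} = 2.576, z_β = Φ⁻¹(0.82) = 0.915. For medium effect (d = 0.68): n per group = 2(z_{α/2} + z_β)²/d² = 2(2.576 + 0.915)²/0.68² = 52.7 → 53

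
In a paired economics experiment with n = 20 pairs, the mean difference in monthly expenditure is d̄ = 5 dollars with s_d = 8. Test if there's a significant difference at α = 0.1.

t = d̄/(s_d/√n) = 5/(8/√20) = 2.795. df = 19, critical t = ±1.729. Reject H₀.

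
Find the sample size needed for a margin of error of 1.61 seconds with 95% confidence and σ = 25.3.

n = (z*σ/E)² = (1.96×25.3/1.61)² = 948.6 → n = 949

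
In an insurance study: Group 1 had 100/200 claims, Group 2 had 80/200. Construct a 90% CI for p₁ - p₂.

p̂₁ = 0.5, p̂₂ = 0.4. Difference = 0.1. CI = (0.019, 0.181)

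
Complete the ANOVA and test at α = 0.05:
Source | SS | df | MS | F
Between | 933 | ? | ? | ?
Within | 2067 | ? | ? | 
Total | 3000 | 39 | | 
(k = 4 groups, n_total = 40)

df_between = 3, df_within = 36. MS_between = 311.0, MS_within = 57.42. F = 5.417, F_crit ≈ 2.866. Reject H₀.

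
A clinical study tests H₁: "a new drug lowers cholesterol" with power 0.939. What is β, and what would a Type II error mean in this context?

β = 1 - power = 1 - 0.939 = 0.061. A Type II error is failing to reject H₀ when H₀ is false (false negative) — here, failing to conclude that a new drug lowers cholesterol when in fact it is true. Consequence: shelving an effective drug — patients miss out on a treatment that would have helped.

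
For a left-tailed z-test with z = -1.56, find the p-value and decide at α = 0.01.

p = P(Z < -1.56) = Φ(-1.56) ≈ 0.0594. Since p ≥ 0.01, fail to reject H₀ (not significant) at α = 0.01.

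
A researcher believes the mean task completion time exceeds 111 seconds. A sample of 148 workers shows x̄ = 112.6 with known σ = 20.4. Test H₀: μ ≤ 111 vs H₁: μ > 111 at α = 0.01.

z = 0.954. Critical value: 2.33. Fail to reject H₀.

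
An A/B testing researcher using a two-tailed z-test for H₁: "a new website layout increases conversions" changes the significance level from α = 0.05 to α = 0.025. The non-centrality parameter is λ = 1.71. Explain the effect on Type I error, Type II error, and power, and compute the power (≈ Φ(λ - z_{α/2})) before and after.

Decreasing α from 0.05 to 0.025:
• Type I error rate decreases (α is the Type I rate by definition).
• Critical value moves from z_{α/2} = 1.96 to 2.241, so power = Φ(λ - z_{α/2}) goes from Φ(1.71 - 1.96) = 0.401 to Φ(1.71 - 2.241) = 0.298.
• Type II error rate β = 1 - power therefore increases (0.599 → 0.702).
Appropriate when false positives are costly — here, rolling out a layout that doesn't actually help — wasted engineering effort.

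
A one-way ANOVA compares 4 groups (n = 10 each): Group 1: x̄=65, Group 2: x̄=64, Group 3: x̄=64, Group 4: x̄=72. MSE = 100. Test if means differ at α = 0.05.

Grand mean = 66.25. SS_between = 447.5, MS_between = 149.17. F = 1.492, F_crit ≈ 2.866. Fail to reject H₀.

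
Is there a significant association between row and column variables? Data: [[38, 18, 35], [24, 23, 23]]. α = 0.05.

χ² = 3.576. df = 2, critical = 5.991. Fail to reject H₀. No evidence of dependence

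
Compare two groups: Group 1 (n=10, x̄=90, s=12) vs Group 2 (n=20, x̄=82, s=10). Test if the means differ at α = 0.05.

Pooled sp = 10.68. t = 1.933, df = 28. Critical t = ±2.048. Fail to reject H₀.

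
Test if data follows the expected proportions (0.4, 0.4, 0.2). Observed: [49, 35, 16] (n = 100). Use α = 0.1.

Expected: [40.0, 40.0, 20.0]. χ² = 3.45. df = 2, critical = 4.605. Fail to reject H₀.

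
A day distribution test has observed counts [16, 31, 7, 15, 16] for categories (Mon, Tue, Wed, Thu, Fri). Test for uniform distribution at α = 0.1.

Expected = 17 each. χ² = Σ(O-E)²/E = 17.765. df = 4, critical value = 7.779. Reject H₀.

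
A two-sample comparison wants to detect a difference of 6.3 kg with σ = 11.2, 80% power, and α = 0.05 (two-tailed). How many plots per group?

n per group = 2(z_α/2 + z_β)²σ²/d² = 2×(1.96 + 0.84)²×11.2²/6.3² = 49.6 → n = 50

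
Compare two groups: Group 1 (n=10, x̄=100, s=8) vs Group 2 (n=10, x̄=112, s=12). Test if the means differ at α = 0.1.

Pooled sp = 10.2. t = -2.631, df = 18. Critical t = ±1.734. Reject H₀.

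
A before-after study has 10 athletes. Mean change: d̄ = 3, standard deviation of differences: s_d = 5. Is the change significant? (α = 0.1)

t = d̄/(s_d/√n) = 3/(5/√10) = 1.897. df = 9, critical t = ±1.833. Reject H₀.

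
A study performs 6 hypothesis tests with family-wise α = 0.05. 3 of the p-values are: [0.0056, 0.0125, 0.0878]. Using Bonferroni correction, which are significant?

Bonferroni α = 0.05/6 = 0.00833. Significant p-values: [0.0056]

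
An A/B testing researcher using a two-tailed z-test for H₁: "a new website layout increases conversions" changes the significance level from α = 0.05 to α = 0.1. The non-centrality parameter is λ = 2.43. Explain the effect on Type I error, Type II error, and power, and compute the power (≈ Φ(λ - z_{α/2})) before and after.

Increasing α from 0.05 to 0.1:
• Type I error rate increases (α is the Type I rate by definition).
• Critical value moves from z_{α/2} = 1.96 to 1.645, so power = Φ(λ - z_{α/2}) goes from Φ(2.43 - 1.96) = 0.681 to Φ(2.43 - 1.645) = 0.784.
• Type II error rate β = 1 - power therefore decreases (0.319 → 0.216).
Appropriate when false negatives are costly — here, discarding a layout that would have improved conversions — lost revenue.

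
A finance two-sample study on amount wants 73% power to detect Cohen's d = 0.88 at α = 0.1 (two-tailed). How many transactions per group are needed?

z_{α/2} = 1.645, z_β = Φ⁻¹(0.73) = 0.613. For large effect (d = 0.88): n per group = 2(z_{α/2} + z_β)²/d² = 2(1.645 + 0.613)²/0.88² = 13.2 → 14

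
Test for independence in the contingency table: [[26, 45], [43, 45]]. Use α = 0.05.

χ² = 2.398. df = 1, critical = 3.841. Fail to reject H₀. No evidence of dependence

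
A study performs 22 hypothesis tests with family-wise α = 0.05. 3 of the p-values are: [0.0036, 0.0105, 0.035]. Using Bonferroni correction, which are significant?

Bonferroni α = 0.05/22 = 0.00227. None of the given p-values are significant.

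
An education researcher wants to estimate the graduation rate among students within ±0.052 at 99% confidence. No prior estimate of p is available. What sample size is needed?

Conservative approach: use p = 0.5 (maximizes p(1-p) = 0.25). n = z²(0.25)/E² = 2.576²×0.25/0.052² = 613.5 → n = 614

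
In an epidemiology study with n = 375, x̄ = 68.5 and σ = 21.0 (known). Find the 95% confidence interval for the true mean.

CI = x̄ ± z*(σ/√n) = 68.5 ± 1.96(21.0/√375) = 68.5 ± 2.13 = (66.37, 70.63)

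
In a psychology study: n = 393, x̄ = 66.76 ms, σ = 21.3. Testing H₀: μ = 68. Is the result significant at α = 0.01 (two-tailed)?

z = (66.76 - 68)/(21.3/√393) = -1.154. Since |z| ≤ 2.576, not significant at α = 0.01.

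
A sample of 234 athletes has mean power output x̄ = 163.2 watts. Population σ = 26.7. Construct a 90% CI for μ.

CI = x̄ ± z*(σ/√n) = 163.2 ± 1.645(26.7/√234) = 163.2 ± 2.87 = (160.33, 166.07)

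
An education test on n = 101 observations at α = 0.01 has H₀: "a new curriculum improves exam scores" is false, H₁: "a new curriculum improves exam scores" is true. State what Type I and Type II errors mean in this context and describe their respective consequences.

Type I (false positive): concluding that a new curriculum improves exam scores when it is not — adopting a curriculum that gives no real benefit — disruption for nothing. Type II (false negative): failing to conclude that a new curriculum improves exam scores when it is — keeping the old curriculum when the new one would have helped students. Which is costlier depends on domain priorities and is a judgement call rather than a statistical fact.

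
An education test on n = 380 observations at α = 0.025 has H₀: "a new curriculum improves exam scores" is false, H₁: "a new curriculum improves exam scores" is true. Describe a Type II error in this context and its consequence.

Type II error: failing to reject H₀ when it is false — concluding that a new curriculum improves exam scores is not supported when in fact it is. Consequence: keeping the old curriculum when the new one would have helped students.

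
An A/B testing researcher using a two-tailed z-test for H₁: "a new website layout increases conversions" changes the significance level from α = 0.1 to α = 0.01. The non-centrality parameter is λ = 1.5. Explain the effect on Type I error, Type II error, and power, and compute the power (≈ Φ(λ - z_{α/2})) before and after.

Decreasing α from 0.1 to 0.01:
• Type I error rate decreases (α is the Type I rate by definition).
• Critical value moves from z_{α/2} = 1.645 to 2.576, so power = Φ(λ - z_{α/2}) goes from Φ(1.5 - 1.645) = 0.442 to Φ(1.5 - 2.576) = 0.141.
• Type II error rate β = 1 - power therefore increases (0.558 → 0.859).
Appropriate when false positives are costly — here, rolling out a layout that doesn't actually help — wasted engineering effort.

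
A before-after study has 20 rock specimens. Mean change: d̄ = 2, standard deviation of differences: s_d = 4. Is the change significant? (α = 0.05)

t = d̄/(s_d/√n) = 2/(4/√20) = 2.236. df = 19, critical t = ±2.093. Reject H₀.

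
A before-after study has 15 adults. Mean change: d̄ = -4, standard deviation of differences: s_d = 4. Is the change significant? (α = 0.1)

t = d̄/(s_d/√n) = -4/(4/√15) = -3.873. df = 14, critical t = ±1.761. Reject H₀.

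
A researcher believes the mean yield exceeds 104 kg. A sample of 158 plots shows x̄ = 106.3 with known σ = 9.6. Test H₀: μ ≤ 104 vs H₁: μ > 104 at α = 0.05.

z = 3.012. Critical value: 1.645. Reject H₀.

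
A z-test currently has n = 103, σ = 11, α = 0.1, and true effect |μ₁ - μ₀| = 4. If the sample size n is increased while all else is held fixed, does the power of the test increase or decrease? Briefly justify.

Power increases: a larger n shrinks the standard error σ/√n, moving the sampling distribution under H₁ further from the critical value.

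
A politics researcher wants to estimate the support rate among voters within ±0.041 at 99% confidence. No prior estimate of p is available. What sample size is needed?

Conservative approach: use p = 0.5 (maximizes p(1-p) = 0.25). n = z²(0.25)/E² = 2.576²×0.25/0.041² = 986.9 → n = 987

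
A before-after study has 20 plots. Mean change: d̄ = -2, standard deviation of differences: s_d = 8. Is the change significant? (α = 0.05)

t = d̄/(s_d/√n) = -2/(8/√20) = -1.118. df = 19, critical t = ±2.093. Fail to reject H₀.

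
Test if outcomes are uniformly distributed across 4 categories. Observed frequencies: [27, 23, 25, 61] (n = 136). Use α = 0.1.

Expected = 34 each. χ² = Σ(O-E)²/E = 28.824. df = 3, critical value = 6.251. Reject H₀.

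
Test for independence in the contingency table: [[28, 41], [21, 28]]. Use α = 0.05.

χ² = 0.061. df = 1, critical = 3.841. Fail to reject H₀. No evidence of dependence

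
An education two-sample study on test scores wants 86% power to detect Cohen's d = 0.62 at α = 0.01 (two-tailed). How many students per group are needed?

z_{α/2} = 2.576, z_β = Φ⁻¹(0.86) = 1.08. For medium effect (d = 0.62): n per group = 2(z_{α/2} + z_β)²/d² = 2(2.576 + 1.08)²/0.62² = 69.5 → 70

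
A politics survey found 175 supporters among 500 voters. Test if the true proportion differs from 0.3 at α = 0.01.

p̂ = 0.35, p₀ = 0.3. z = (p̂ - p₀)/√(p₀(1-p₀)/n) = 2.44. Critical: ±2.576. Fail to reject H₀.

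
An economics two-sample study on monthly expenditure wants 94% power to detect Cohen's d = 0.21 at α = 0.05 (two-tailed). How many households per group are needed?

z_{α/2} = 1.96, z_β = Φ⁻¹(0.94) = 1.555. For small effect (d = 0.21): n per group = 2(z_{α/2} + z_β)²/d² = 2(1.96 + 1.555)²/0.21² = 560.3 → 561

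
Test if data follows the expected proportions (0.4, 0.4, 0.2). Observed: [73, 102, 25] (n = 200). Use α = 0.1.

Expected: [80.0, 80.0, 40.0]. χ² = 12.287. df = 2, critical = 4.605. Reject H₀.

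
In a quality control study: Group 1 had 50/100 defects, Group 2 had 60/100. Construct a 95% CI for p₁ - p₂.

p̂₁ = 0.5, p̂₂ = 0.6. Difference = -0.1. CI = (-0.237, 0.037)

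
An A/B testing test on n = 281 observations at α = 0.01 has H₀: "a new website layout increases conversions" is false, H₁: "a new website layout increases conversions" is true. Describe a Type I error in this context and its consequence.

Type I error: rejecting H₀ when it is true — concluding that a new website layout increases conversions when in fact it is not. Consequence: rolling out a layout that doesn't actually help — wasted engineering effort.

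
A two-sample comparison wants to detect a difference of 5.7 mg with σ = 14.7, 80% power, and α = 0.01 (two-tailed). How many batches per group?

n per group = 2(z_α/2 + z_β)²σ²/d² = 2×(2.576 + 0.84)²×14.7²/5.7² = 155.2 → n = 156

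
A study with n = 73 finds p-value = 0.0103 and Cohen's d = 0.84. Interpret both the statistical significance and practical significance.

Statistically significant (p = 0.0103 < 0.05). Cohen's d = 0.84 indicates a large effect size. Both statistical and practical significance should be considered.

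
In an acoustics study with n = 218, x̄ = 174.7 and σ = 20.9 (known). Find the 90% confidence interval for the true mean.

CI = x̄ ± z*(σ/√n) = 174.7 ± 1.645(20.9/√218) = 174.7 ± 2.33 = (172.37, 177.03)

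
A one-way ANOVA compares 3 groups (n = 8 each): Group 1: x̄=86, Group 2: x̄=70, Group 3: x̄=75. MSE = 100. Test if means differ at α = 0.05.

Grand mean = 77.0. SS_between = 1072.0, MS_between = 536.0. F = 5.36, F_crit ≈ 3.467. Reject H₀.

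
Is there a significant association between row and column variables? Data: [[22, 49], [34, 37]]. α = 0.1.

χ² = 4.246. df = 1, critical = 2.706. Reject H₀. Variables are dependent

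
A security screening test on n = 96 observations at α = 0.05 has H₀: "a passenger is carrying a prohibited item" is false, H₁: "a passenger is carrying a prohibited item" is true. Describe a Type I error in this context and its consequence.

Type I error: rejecting H₀ when it is true — concluding that a passenger is carrying a prohibited item when in fact it is not. Consequence: detaining an innocent passenger — delay and inconvenience.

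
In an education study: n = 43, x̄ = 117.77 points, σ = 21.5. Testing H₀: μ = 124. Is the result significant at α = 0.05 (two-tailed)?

z = (117.77 - 124)/(21.5/√43) = -1.9. Since |z| ≤ 1.96, not significant at α = 0.05.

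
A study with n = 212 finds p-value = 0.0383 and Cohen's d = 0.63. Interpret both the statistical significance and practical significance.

Statistically significant (p = 0.0383 < 0.05). Cohen's d = 0.63 indicates a medium effect size. Both statistical and practical significance should be considered.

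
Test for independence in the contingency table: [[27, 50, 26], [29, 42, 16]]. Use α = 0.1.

χ² = 1.814. df = 2, critical = 4.605. Fail to reject H₀. No evidence of dependence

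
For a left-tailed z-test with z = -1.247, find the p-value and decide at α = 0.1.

p = P(Z < -1.247) = Φ(-1.247) ≈ 0.1062. Since p ≥ 0.1, fail to reject H₀ (not significant) at α = 0.1.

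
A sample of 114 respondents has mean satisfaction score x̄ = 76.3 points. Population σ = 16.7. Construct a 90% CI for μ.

CI = x̄ ± z*(σ/√n) = 76.3 ± 1.645(16.7/√114) = 76.3 ± 2.57 = (73.73, 78.87)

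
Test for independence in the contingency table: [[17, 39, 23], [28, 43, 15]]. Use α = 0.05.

χ² = 4.279. df = 2, critical = 5.991. Fail to reject H₀. No evidence of dependence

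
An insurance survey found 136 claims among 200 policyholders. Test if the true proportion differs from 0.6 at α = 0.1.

p̂ = 0.68, p₀ = 0.6. z = (p̂ - p₀)/√(p₀(1-p₀)/n) = 2.309. Critical: ±1.645. Reject H₀.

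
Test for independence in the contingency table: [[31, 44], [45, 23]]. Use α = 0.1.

χ² = 8.84. df = 1, critical = 2.706. Reject H₀. Variables are dependent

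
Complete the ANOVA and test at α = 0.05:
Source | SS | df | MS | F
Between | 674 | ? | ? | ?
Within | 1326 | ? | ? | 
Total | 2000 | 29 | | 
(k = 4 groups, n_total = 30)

df_between = 3, df_within = 26. MS_between = 224.67, MS_within = 51.0. F = 4.405, F_crit ≈ 2.975. Reject H₀.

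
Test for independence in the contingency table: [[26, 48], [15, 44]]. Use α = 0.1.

χ² = 1.452. df = 1, critical = 2.706. Fail to reject H₀. No evidence of dependence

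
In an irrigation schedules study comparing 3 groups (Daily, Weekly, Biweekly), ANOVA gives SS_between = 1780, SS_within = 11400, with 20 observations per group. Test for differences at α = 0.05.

df_between = 2, df_within = 57. F = MS_between/MS_within = 890.0/200.0 = 4.45. F_crit ≈ 3.159. Reject H₀. At least one mean differs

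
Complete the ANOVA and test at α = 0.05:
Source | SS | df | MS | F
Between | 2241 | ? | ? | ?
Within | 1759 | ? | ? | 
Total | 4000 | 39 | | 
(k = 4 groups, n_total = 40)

df_between = 3, df_within = 36. MS_between = 747.0, MS_within = 48.86. F = 15.288, F_crit ≈ 2.866. Reject H₀.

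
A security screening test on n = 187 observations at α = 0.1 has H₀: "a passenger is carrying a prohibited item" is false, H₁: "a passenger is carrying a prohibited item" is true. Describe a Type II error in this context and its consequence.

Type II error: failing to reject H₀ when it is false — concluding that a passenger is carrying a prohibited item is not supported when in fact it is. Consequence: letting a prohibited item through — security breach.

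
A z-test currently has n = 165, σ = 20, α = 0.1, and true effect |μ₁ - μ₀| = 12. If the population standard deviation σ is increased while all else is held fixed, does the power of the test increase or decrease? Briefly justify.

Power decreases: a larger σ inflates the standard error σ/√n, pulling the sampling distribution under H₁ back toward the critical value.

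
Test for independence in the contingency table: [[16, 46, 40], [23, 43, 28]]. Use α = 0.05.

χ² = 3.154. df = 2, critical = 5.991. Fail to reject H₀. No evidence of dependence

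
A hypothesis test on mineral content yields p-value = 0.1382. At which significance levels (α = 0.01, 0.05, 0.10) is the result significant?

p = 0.1382. Not significant at any of the given levels.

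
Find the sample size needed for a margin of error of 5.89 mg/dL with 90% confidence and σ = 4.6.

n = (z*σ/E)² = (1.645×4.6/5.89)² = 1.7 → n = 2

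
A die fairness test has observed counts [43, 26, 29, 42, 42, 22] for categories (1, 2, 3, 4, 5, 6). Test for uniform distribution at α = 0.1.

Expected = 34 each. χ² = Σ(O-E)²/E = 13.0. df = 5, critical value = 9.236. Reject H₀.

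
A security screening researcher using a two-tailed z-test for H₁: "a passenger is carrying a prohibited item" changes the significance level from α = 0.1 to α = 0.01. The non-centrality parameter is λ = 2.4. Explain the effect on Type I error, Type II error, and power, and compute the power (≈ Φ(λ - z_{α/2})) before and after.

Decreasing α from 0.1 to 0.01:
• Type I error rate decreases (α is the Type I rate by definition).
• Critical value moves from z_{α/2} = 1.645 to 2.576, so power = Φ(λ - z_{α/2}) goes from Φ(2.4 - 1.645) = 0.775 to Φ(2.4 - 2.576) = 0.43.
• Type II error rate β = 1 - power therefore increases (0.225 → 0.57).
Appropriate when false positives are costly — here, detaining an innocent passenger — delay and inconvenience.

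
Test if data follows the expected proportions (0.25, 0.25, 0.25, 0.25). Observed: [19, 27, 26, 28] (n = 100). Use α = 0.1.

Expected: [25.0, 25.0, 25.0, 25.0]. χ² = 2.0. df = 3, critical = 6.251. Fail to reject H₀.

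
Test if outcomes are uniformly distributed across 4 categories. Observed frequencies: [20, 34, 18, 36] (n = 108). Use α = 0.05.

Expected = 27 each. χ² = Σ(O-E)²/E = 9.63. df = 3, critical value = 7.815. Reject H₀.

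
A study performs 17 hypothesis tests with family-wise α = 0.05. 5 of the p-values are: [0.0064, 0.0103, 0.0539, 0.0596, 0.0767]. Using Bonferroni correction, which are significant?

Bonferroni α = 0.05/17 = 0.00294. None of the given p-values are significant.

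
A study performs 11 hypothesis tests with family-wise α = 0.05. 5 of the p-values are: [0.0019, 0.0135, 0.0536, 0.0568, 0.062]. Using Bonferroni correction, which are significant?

Bonferroni α = 0.05/11 = 0.00455. Significant p-values: [0.0019]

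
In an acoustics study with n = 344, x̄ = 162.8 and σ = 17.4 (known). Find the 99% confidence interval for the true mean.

CI = x̄ ± z*(σ/√n) = 162.8 ± 2.576(17.4/√344) = 162.8 ± 2.42 = (160.38, 165.22)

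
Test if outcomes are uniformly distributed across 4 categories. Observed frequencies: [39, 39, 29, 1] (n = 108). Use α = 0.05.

Expected = 27 each. χ² = Σ(O-E)²/E = 35.852. df = 3, critical value = 7.815. Reject H₀.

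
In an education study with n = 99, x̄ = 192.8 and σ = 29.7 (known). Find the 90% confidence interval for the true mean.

CI = x̄ ± z*(σ/√n) = 192.8 ± 1.645(29.7/√99) = 192.8 ± 4.91 = (187.89, 197.71)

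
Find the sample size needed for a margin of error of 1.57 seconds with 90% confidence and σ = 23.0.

n = (z*σ/E)² = (1.645×23.0/1.57)² = 580.7 → n = 581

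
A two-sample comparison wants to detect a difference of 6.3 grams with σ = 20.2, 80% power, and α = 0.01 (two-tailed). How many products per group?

n per group = 2(z_α/2 + z_β)²σ²/d² = 2×(2.576 + 0.84)²×20.2²/6.3² = 239.9 → n = 240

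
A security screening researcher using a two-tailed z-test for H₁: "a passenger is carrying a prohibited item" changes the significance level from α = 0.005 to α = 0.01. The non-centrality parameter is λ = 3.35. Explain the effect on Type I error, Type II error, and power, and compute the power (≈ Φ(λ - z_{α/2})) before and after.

Increasing α from 0.005 to 0.01:
• Type I error rate increases (α is the Type I rate by definition).
• Critical value moves from z_{α/2} = 2.807 to 2.576, so power = Φ(λ - z_{α/2}) goes from Φ(3.35 - 2.807) = 0.706 to Φ(3.35 - 2.576) = 0.781.
• Type II error rate β = 1 - power therefore decreases (0.294 → 0.219).
Appropriate when false negatives are costly — here, letting a prohibited item through — security breach.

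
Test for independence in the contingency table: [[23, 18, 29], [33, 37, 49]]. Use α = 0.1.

χ² = 0.83. df = 2, critical = 4.605. Fail to reject H₀. No evidence of dependence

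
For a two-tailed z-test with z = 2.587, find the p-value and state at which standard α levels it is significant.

p = 2·P(Z > |2.587|) = 2·(1 - Φ(2.587)) ≈ 0.0097. Significant at α = 0.1; Significant at α = 0.05; Significant at α = 0.01.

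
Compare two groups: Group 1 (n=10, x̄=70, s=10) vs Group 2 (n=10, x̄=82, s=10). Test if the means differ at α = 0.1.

Pooled sp = 10.0. t = -2.683, df = 18. Critical t = ±1.734. Reject H₀.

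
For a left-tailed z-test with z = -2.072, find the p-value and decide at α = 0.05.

p = P(Z < -2.072) = Φ(-2.072) ≈ 0.0191. Since p < 0.05, reject H₀ (significant) at α = 0.05.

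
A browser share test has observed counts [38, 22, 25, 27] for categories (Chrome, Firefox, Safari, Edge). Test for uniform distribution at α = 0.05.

Expected = 28 each. χ² = Σ(O-E)²/E = 5.214. df = 3, critical value = 7.815. Fail to reject H₀.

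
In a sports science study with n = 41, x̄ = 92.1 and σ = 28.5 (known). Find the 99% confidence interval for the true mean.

CI = x̄ ± z*(σ/√n) = 92.1 ± 2.576(28.5/√41) = 92.1 ± 11.47 = (80.63, 103.57)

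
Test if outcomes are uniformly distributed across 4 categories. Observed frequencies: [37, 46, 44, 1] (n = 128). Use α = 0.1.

Expected = 32 each. χ² = Σ(O-E)²/E = 41.438. df = 3, critical value = 6.251. Reject H₀.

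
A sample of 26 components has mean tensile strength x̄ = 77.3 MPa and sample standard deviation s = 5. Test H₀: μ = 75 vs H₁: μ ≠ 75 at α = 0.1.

t = (x̄ - μ₀)/(s/√n) = (77.3 - 75)/(5/√26) = 2.346. df = 25, critical t = ±1.708. Reject H₀.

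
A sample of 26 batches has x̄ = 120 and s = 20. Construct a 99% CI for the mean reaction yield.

CI = x̄ ± t*(s/√n) = 120 ± 2.787(20/√26) = (109.07, 130.93)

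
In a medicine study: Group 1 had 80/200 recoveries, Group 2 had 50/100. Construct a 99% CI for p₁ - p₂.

p̂₁ = 0.4, p̂₂ = 0.5. Difference = -0.1. CI = (-0.257, 0.057)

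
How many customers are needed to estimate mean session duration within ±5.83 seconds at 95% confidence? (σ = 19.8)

n = (z*σ/E)² = (1.96×19.8/5.83)² = 44.3 → n = 45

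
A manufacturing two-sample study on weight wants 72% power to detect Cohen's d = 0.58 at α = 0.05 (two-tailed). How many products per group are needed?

z_{α/2} = 1.96, z_β = Φ⁻¹(0.72) = 0.583. For medium effect (d = 0.58): n per group = 2(z_{α/2} + z_β)²/d² = 2(1.96 + 0.583)²/0.58² = 38.4 → 39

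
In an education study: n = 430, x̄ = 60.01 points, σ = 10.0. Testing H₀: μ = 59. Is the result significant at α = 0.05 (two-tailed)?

z = (60.01 - 59)/(10.0/√430) = 2.094. Since |z| > 1.96, significant at α = 0.05.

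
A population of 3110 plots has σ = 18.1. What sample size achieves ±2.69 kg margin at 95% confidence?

Without FPC: n₀ = (1.96×18.1/2.69)² = 173.926. With FPC: n = n₀N/(n₀+N-1) = 164.8 → n = 165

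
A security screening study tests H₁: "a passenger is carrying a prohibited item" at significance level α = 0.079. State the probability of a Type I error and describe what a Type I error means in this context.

P(Type I error) = α = 0.079. A Type I error is rejecting H₀ when H₀ is actually true (false positive) — here, concluding that a passenger is carrying a prohibited item when in fact this is not the case. Consequence: detaining an innocent passenger — delay and inconvenience.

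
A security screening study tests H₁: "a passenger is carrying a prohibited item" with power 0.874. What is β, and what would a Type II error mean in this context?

β = 1 - power = 1 - 0.874 = 0.126. A Type II error is failing to reject H₀ when H₀ is false (false negative) — here, failing to conclude that a passenger is carrying a prohibited item when in fact it is true. Consequence: letting a prohibited item through — security breach.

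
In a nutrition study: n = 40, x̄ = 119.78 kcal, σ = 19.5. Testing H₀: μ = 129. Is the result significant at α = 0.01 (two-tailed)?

z = (119.78 - 129)/(19.5/√40) = -2.99. Since |z| > 2.576, significant at α = 0.01.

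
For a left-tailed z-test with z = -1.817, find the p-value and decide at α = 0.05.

p = P(Z < -1.817) = Φ(-1.817) ≈ 0.0346. Since p < 0.05, reject H₀ (significant) at α = 0.05.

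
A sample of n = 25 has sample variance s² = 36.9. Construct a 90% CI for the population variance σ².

df = 24. χ²_{0.05} = 36.415, χ²_{0.95} = 13.848. CI for σ² = ((n-1)s²/χ²_{α/2}, (n-1)s²/χ²_{1-α/2}) = (24·36.9/36.415, 24·36.9/13.848) = (24.32, 63.95)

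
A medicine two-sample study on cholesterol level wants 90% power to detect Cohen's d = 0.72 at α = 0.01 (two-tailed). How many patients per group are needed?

z_{α/2} = 2.576, z_β = Φ⁻¹(0.9) = 1.282. For medium effect (d = 0.72): n per group = 2(z_{α/2} + z_β)²/d² = 2(2.576 + 1.282)²/0.72² = 57.4 → 58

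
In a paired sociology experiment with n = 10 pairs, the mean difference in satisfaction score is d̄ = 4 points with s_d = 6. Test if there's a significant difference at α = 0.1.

t = d̄/(s_d/√n) = 4/(6/√10) = 2.108. df = 9, critical t = ±1.833. Reject H₀.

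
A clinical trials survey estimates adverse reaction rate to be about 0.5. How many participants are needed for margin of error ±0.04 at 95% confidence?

n = z²p(1-p)/E² = 1.96²×0.5×0.5/0.04² = 600.2 → n = 601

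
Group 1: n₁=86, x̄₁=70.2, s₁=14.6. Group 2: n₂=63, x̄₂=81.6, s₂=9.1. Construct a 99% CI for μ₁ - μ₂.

Difference = -11.4. SE = √(14.6²/86 + 9.1²/63) = 1.948. CI = (-16.42, -6.38)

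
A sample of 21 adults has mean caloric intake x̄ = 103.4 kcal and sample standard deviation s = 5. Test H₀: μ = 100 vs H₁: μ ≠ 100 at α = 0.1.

t = (x̄ - μ₀)/(s/√n) = (103.4 - 100)/(5/√21) = 3.116. df = 20, critical t = ±1.725. Reject H₀.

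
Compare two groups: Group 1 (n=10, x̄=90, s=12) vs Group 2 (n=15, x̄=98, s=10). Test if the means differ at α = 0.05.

Pooled sp = 10.83. t = -1.81, df = 23. Critical t = ±2.069. Fail to reject H₀.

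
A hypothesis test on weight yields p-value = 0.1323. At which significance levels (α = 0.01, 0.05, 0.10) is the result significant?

p = 0.1323. Not significant at any of the given levels.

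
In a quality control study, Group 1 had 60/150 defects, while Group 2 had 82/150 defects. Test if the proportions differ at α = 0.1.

p̂₁ = 0.4, p̂₂ = 0.547, pooled p̂ = 0.473. z = -2.544. Critical: ±1.645. Reject H₀.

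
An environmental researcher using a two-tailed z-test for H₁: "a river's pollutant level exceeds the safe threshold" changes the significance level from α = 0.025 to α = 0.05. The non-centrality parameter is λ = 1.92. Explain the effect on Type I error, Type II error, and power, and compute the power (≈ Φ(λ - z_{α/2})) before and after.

Increasing α from 0.025 to 0.05:
• Type I error rate increases (α is the Type I rate by definition).
• Critical value moves from z_{α/2} = 2.241 to 1.96, so power = Φ(λ - z_{α/2}) goes from Φ(1.92 - 2.241) = 0.374 to Φ(1.92 - 1.96) = 0.484.
• Type II error rate β = 1 - power therefore decreases (0.626 → 0.516).
Appropriate when false negatives are costly — here, allowing unsafe pollution to continue.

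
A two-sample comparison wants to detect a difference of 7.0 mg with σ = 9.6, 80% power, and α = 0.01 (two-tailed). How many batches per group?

n per group = 2(z_α/2 + z_β)²σ²/d² = 2×(2.576 + 0.84)²×9.6²/7.0² = 43.9 → n = 44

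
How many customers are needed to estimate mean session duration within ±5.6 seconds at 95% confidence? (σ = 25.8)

n = (z*σ/E)² = (1.96×25.8/5.6)² = 81.5 → n = 82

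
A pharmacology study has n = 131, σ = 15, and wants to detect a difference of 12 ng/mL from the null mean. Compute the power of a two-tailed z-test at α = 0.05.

SE = σ/√n = 15/√131 = 1.311. Non-centrality λ = d/SE = 12/1.311 = 9.156. Power ≈ Φ(λ - z_{α/2}) = Φ(9.156 - 1.96) = Φ(7.196) = 1.0.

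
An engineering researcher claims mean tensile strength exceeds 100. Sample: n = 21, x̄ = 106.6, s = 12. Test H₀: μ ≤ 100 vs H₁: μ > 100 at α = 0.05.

t = (106.6 - 100)/(12/√21) = 2.52, df = 20. Critical t = 1.725. Reject H₀.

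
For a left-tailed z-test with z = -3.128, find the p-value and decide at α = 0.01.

p = P(Z < -3.128) = Φ(-3.128) ≈ 0.0009. Since p < 0.01, reject H₀ (significant) at α = 0.01.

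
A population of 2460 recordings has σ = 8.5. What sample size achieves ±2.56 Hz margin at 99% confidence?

Without FPC: n₀ = (2.576×8.5/2.56)² = 73.156. With FPC: n = n₀N/(n₀+N-1) = 71.1 → n = 72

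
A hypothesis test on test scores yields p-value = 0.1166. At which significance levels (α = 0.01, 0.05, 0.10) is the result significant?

p = 0.1166. Not significant at any of the given levels.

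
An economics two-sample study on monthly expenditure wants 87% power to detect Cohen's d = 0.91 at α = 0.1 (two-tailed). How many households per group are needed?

z_{α/2} = 1.645, z_β = Φ⁻¹(0.87) = 1.126. For large effect (d = 0.91): n per group = 2(z_{α/2} + z_β)²/d² = 2(1.645 + 1.126)²/0.91² = 18.5 → 19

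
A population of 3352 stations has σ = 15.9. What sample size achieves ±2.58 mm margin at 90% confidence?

Without FPC: n₀ = (1.645×15.9/2.58)² = 102.775. With FPC: n = n₀N/(n₀+N-1) = 99.7 → n = 100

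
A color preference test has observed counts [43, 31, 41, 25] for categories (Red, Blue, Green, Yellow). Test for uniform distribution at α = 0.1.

Expected = 35 each. χ² = Σ(O-E)²/E = 6.171. df = 3, critical value = 6.251. Fail to reject H₀.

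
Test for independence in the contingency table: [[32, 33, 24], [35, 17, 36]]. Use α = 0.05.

χ² = 7.649. df = 2, critical = 5.991. Reject H₀. Variables are dependent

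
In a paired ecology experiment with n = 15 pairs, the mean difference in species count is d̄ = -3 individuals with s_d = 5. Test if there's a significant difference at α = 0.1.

t = d̄/(s_d/√n) = -3/(5/√15) = -2.324. df = 14, critical t = ±1.761. Reject H₀.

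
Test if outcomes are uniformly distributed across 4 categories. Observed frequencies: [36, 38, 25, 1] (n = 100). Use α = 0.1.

Expected = 25 each. χ² = Σ(O-E)²/E = 34.64. df = 3, critical value = 6.251. Reject H₀.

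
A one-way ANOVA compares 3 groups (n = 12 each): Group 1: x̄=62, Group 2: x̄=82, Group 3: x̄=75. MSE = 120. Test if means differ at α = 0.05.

Grand mean = 73.0. SS_between = 2472.0, MS_between = 1236.0. F = 10.3, F_crit ≈ 3.285. Reject H₀.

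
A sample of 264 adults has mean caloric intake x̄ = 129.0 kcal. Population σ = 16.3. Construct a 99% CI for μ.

CI = x̄ ± z*(σ/√n) = 129.0 ± 2.576(16.3/√264) = 129.0 ± 2.58 = (126.42, 131.58)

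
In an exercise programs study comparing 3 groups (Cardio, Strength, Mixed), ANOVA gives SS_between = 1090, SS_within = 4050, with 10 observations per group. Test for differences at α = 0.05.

df_between = 2, df_within = 27. F = MS_between/MS_within = 545.0/150.0 = 3.633. F_crit ≈ 3.354. Reject H₀. At least one mean differs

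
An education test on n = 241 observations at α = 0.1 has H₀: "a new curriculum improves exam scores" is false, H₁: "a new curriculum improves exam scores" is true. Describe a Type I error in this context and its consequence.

Type I error: rejecting H₀ when it is true — concluding that a new curriculum improves exam scores when in fact it is not. Consequence: adopting a curriculum that gives no real benefit — disruption for nothing.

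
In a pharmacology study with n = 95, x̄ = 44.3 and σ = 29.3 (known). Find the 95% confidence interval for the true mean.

CI = x̄ ± z*(σ/√n) = 44.3 ± 1.96(29.3/√95) = 44.3 ± 5.89 = (38.41, 50.19)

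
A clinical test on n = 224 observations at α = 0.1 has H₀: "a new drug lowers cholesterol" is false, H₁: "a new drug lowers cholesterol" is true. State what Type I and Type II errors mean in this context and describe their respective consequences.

Type I (false positive): concluding that a new drug lowers cholesterol when it is not — approving an ineffective drug — patients take a useless medication and may skip effective alternatives. Type II (false negative): failing to conclude that a new drug lowers cholesterol when it is — shelving an effective drug — patients miss out on a treatment that would have helped. Which is costlier depends on domain priorities and is a judgement call rather than a statistical fact.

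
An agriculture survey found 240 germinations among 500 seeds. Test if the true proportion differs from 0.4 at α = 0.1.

p̂ = 0.48, p₀ = 0.4. z = (p̂ - p₀)/√(p₀(1-p₀)/n) = 3.651. Critical: ±1.645. Reject H₀.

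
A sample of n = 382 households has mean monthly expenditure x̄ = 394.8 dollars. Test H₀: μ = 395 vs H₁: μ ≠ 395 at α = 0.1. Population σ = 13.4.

z = (x̄ - μ₀)/(σ/√n) = (394.8 - 395)/(13.4/√382) = -0.292. Critical value: ±1.645. Since |-0.292| ≤ 1.645, Fail to reject H₀.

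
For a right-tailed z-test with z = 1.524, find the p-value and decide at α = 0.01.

p = P(Z > 1.524) = 1 - Φ(1.524) ≈ 0.0638. Since p ≥ 0.01, fail to reject H₀ (not significant) at α = 0.01.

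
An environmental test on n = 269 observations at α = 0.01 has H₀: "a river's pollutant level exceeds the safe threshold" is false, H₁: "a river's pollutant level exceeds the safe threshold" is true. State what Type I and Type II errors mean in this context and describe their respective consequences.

Type I (false positive): concluding that a river's pollutant level exceeds the safe threshold when it is not — shutting down a compliant factory unnecessarily. Type II (false negative): failing to conclude that a river's pollutant level exceeds the safe threshold when it is — allowing unsafe pollution to continue. Which is costlier depends on domain priorities and is a judgement call rather than a statistical fact.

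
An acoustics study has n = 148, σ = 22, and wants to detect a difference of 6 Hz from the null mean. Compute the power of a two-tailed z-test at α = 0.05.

SE = σ/√n = 22/√148 = 1.808. Non-centrality λ = d/SE = 6/1.808 = 3.318. Power ≈ Φ(λ - z_{α/2}) = Φ(3.318 - 1.96) = Φ(1.358) = 0.913.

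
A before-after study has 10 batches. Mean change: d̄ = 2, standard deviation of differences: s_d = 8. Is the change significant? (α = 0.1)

t = d̄/(s_d/√n) = 2/(8/√10) = 0.791. df = 9, critical t = ±1.833. Fail to reject H₀.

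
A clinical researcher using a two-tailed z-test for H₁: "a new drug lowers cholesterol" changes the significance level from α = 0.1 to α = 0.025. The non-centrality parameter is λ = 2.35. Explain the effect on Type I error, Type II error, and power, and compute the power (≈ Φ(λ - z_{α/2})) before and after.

Decreasing α from 0.1 to 0.025:
• Type I error rate decreases (α is the Type I rate by definition).
• Critical value moves from z_{α/2} = 1.645 to 2.241, so power = Φ(λ - z_{α/2}) goes from Φ(2.35 - 1.645) = 0.76 to Φ(2.35 - 2.241) = 0.543.
• Type II error rate β = 1 - power therefore increases (0.24 → 0.457).
Appropriate when false positives are costly — here, approving an ineffective drug — patients take a useless medication and may skip effective alternatives.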